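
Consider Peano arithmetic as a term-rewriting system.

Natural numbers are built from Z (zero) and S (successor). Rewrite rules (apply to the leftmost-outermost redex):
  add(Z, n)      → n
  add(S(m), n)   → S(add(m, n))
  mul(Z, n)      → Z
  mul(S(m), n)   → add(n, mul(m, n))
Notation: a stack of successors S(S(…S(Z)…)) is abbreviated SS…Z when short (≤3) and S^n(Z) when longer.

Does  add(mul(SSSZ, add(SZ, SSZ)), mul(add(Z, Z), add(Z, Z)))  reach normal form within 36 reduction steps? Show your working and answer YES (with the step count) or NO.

  start: add(mul(SSSZ, add(SZ, SSZ)), mul(add(Z, Z), add(Z, Z)))
  [1] add(add(add(SZ, SSZ), mul(SSZ, add(SZ, SSZ))), mul(add(Z, Z), add(Z, Z)))
  [2] add(add(S(add(Z, SSZ)), mul(SSZ, add(SZ, SSZ))), mul(add(Z, Z), add(Z, Z)))
  [3] add(S(add(add(Z, SSZ), mul(SSZ, add(SZ, SSZ)))), mul(add(Z, Z), add(Z, Z)))
  [4] S(add(add(add(Z, SSZ), mul(SSZ, add(SZ, SSZ))), mul(add(Z, Z), add(Z, Z))))
  [5] S(add(add(SSZ, mul(SSZ, add(SZ, SSZ))), mul(add(Z, Z), add(Z, Z))))
  [6] S(add(S(add(SZ, mul(SSZ, add(SZ, SSZ)))), mul(add(Z, Z), add(Z, Z))))
  [7] S(S(add(add(SZ, mul(SSZ, add(SZ, SSZ))), mul(add(Z, Z), add(Z, Z)))))
  [8] S(S(add(S(add(Z, mul(SSZ, add(SZ, SSZ)))), mul(add(Z, Z), add(Z, Z)))))
  [9] S(S(S(add(add(Z, mul(SSZ, add(SZ, SSZ))), mul(add(Z, Z), add(Z, Z))))))
  [10] S(S(S(add(mul(SSZ, add(SZ, SSZ)), mul(add(Z, Z), add(Z, Z))))))
  [11] S(S(S(add(add(add(SZ, SSZ), mul(SZ, add(SZ, SSZ))), mul(add(Z, Z), add(Z, Z))))))
  [12] S(S(S(add(add(S(add(Z, SSZ)), mul(SZ, add(SZ, SSZ))), mul(add(Z, Z), add(Z, Z))))))
  [13] S(S(S(add(S(add(add(Z, SSZ), mul(SZ, add(SZ, SSZ)))), mul(add(Z, Z), add(Z, Z))))))
  [14] S(S(S(S(add(add(add(Z, SSZ), mul(SZ, add(SZ, SSZ))), mul(add(Z, Z), add(Z, Z)))))))
  [15] S(S(S(S(add(add(SSZ, mul(SZ, add(SZ, SSZ))), mul(add(Z, Z), add(Z, Z)))))))
  [16] S(S(S(S(add(S(add(SZ, mul(SZ, add(SZ, SSZ)))), mul(add(Z, Z), add(Z, Z)))))))
  [17] S(S(S(S(S(add(add(SZ, mul(SZ, add(SZ, SSZ))), mul(add(Z, Z), add(Z, Z))))))))
  [18] S(S(S(S(S(add(S(add(Z, mul(SZ, add(SZ, SSZ)))), mul(add(Z, Z), add(Z, Z))))))))
  [19] S(S(S(S(S(S(add(add(Z, mul(SZ, add(SZ, SSZ))), mul(add(Z, Z), add(Z, Z)))))))))
  [20] S(S(S(S(S(S(add(mul(SZ, add(SZ, SSZ)), mul(add(Z, Z), add(Z, Z)))))))))
  [21] S(S(S(S(S(S(add(add(add(SZ, SSZ), mul(Z, add(SZ, SSZ))), mul(add(Z, Z), add(Z, Z)))))))))
  [22] S(S(S(S(S(S(add(add(S(add(Z, SSZ)), mul(Z, add(SZ, SSZ))), mul(add(Z, Z), add(Z, Z)))))))))
  [23] S(S(S(S(S(S(add(S(add(add(Z, SSZ), mul(Z, add(SZ, SSZ)))), mul(add(Z, Z), add(Z, Z)))))))))
  [24] S(S(S(S(S(S(S(add(add(add(Z, SSZ), mul(Z, add(SZ, SSZ))), mul(add(Z, Z), add(Z, Z))))))))))
  [25] S(S(S(S(S(S(S(add(add(SSZ, mul(Z, add(SZ, SSZ))), mul(add(Z, Z), add(Z, Z))))))))))
  [26] S(S(S(S(S(S(S(add(S(add(SZ, mul(Z, add(SZ, SSZ)))), mul(add(Z, Z), add(Z, Z))))))))))
  [27] S(S(S(S(S(S(S(S(add(add(SZ, mul(Z, add(SZ, SSZ))), mul(add(Z, Z), add(Z, Z)))))))))))
  [28] S(S(S(S(S(S(S(S(add(S(add(Z, mul(Z, add(SZ, SSZ)))), mul(add(Z, Z), add(Z, Z)))))))))))
  [29] S(S(S(S(S(S(S(S(S(add(add(Z, mul(Z, add(SZ, SSZ))), mul(add(Z, Z), add(Z, Z))))))))))))
  [30] S(S(S(S(S(S(S(S(S(add(mul(Z, add(SZ, SSZ)), mul(add(Z, Z), add(Z, Z))))))))))))
  [31] S(S(S(S(S(S(S(S(S(add(Z, mul(add(Z, Z), add(Z, Z))))))))))))
  [32] S(S(S(S(S(S(S(S(S(mul(add(Z, Z), add(Z, Z)))))))))))
  [33] S(S(S(S(S(S(S(S(S(mul(Z, add(Z, Z)))))))))))
  [34] S^9(Z)

Answer: YES — reaches normal form S^9(Z) in 34 ≤ 36 steps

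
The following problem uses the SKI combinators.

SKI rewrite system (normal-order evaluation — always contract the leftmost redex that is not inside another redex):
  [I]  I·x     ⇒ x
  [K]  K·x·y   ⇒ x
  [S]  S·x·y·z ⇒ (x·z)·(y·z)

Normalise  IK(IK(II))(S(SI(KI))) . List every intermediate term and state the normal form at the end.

Answer: normal form = KI  (in 4 steps)

Working:
  start: IK(IK(II))(S(SI(KI)))
  step 1: K(IK(II))(S(SI(KI)))
  step 2: IK(II)
  step 3: K(II)
  step 4: KI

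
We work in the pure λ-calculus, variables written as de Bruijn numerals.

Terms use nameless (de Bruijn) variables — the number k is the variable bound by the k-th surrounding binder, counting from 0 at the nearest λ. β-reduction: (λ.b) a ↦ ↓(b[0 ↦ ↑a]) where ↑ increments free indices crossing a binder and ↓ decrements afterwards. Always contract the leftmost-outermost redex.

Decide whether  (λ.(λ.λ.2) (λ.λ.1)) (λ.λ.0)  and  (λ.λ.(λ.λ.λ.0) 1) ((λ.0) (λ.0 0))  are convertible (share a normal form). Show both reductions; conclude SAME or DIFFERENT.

Term A:
  start: (λ.(λ.λ.2) (λ.λ.1)) (λ.λ.0)
  [1] (λ.λ.λ.λ.0) (λ.λ.1)
  [2] λ.λ.λ.0

Term B:
  start: (λ.λ.(λ.λ.λ.0) 1) ((λ.0) (λ.0 0))
  [1] λ.(λ.λ.λ.0) ((λ.0) (λ.0 0))
  [2] λ.λ.λ.0

Answer: SAME — A ⇓ λ.λ.λ.0, B ⇓ λ.λ.λ.0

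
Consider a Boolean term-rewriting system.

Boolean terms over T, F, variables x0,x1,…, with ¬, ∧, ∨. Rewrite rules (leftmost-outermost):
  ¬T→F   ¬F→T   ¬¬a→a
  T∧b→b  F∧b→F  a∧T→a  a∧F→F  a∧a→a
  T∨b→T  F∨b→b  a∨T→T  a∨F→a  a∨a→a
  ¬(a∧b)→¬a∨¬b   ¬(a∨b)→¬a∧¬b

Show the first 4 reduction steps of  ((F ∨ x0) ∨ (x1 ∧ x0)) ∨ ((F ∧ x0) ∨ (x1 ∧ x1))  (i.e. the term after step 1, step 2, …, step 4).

  start: ((F ∨ x0) ∨ (x1 ∧ x0)) ∨ ((F ∧ x0) ∨ (x1 ∧ x1))
  →1  (x0 ∨ (x1 ∧ x0)) ∨ ((F ∧ x0) ∨ (x1 ∧ x1))
  →2  (x0 ∨ (x1 ∧ x0)) ∨ (F ∨ (x1 ∧ x1))
  →3  (x0 ∨ (x1 ∧ x0)) ∨ (x1 ∧ x1)
  →4  (x0 ∨ (x1 ∧ x0)) ∨ x1

Answer: after 4 steps: (x0 ∨ (x1 ∧ x0)) ∨ x1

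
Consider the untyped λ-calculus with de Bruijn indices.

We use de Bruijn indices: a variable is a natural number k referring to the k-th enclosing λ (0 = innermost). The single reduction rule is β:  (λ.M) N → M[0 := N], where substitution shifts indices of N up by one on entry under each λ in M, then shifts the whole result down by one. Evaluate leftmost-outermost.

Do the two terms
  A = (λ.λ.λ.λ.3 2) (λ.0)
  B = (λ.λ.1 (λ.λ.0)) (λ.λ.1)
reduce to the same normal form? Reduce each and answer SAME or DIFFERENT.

Answer: DIFFERENT — A ⇓ λ.λ.λ.2, B ⇓ λ.λ.λ.λ.0

Derivation:
Term A:
  start: (λ.λ.λ.λ.3 2) (λ.0)
  →1  λ.λ.λ.(λ.0) 2
  →2  λ.λ.λ.2

Term B:
  start: (λ.λ.1 (λ.λ.0)) (λ.λ.1)
  →1  λ.(λ.λ.1) (λ.λ.0)
  →2  λ.λ.λ.λ.0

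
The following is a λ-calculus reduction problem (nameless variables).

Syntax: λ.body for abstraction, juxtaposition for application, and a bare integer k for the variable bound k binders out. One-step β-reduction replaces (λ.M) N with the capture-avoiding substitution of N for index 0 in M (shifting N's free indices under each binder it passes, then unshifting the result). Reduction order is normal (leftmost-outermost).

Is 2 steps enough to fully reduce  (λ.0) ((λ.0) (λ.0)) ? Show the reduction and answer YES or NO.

  start: (λ.0) ((λ.0) (λ.0))
  →1  (λ.0) (λ.0)
  →2  λ.0

Answer: YES — reaches normal form λ.0 in 2 ≤ 2 steps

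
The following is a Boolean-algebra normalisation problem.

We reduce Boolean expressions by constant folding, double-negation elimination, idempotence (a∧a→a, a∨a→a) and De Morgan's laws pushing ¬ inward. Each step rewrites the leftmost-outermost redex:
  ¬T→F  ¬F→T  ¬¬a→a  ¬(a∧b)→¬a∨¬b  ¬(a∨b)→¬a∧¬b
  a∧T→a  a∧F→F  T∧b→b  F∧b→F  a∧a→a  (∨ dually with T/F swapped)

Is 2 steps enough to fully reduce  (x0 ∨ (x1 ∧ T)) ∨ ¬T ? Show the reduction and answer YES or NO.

Answer: NO — after 2 steps the term is (x0 ∨ x1) ∨ F, not yet normal

Reduction:
  start: (x0 ∨ (x1 ∧ T)) ∨ ¬T
  →1  (x0 ∨ x1) ∨ ¬T
  →2  (x0 ∨ x1) ∨ F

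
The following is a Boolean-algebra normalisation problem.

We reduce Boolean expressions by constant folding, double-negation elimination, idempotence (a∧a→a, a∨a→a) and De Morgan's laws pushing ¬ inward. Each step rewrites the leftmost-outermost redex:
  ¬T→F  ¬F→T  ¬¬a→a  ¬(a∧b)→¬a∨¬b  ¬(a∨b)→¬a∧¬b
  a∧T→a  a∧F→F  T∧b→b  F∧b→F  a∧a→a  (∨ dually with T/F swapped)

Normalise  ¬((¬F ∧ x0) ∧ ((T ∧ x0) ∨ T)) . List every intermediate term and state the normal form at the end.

Answer: normal form = ¬x0  (in 11 steps)

Reduction:
  start: ¬((¬F ∧ x0) ∧ ((T ∧ x0) ∨ T))
  step 1: ¬(¬F ∧ x0) ∨ ¬((T ∧ x0) ∨ T)
  step 2: (¬¬F ∨ ¬x0) ∨ ¬((T ∧ x0) ∨ T)
  step 3: (F ∨ ¬x0) ∨ ¬((T ∧ x0) ∨ T)
  step 4: ¬x0 ∨ ¬((T ∧ x0) ∨ T)
  step 5: ¬x0 ∨ (¬(T ∧ x0) ∧ ¬T)
  step 6: ¬x0 ∨ ((¬T ∨ ¬x0) ∧ ¬T)
  step 7: ¬x0 ∨ ((F ∨ ¬x0) ∧ ¬T)
  step 8: ¬x0 ∨ (¬x0 ∧ ¬T)
  step 9: ¬x0 ∨ (¬x0 ∧ F)
  step 10: ¬x0 ∨ F
  step 11: ¬x0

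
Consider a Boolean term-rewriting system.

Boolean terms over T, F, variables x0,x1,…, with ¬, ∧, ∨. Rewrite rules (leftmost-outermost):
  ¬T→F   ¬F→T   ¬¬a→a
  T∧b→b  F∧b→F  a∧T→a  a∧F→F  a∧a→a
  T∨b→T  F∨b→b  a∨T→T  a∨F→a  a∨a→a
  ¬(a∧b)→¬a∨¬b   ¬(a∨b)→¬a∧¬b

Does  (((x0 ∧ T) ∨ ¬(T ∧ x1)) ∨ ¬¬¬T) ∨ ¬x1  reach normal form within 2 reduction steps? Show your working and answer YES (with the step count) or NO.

  start: (((x0 ∧ T) ∨ ¬(T ∧ x1)) ∨ ¬¬¬T) ∨ ¬x1
  [1] ((x0 ∨ ¬(T ∧ x1)) ∨ ¬¬¬T) ∨ ¬x1
  [2] ((x0 ∨ (¬T ∨ ¬x1)) ∨ ¬¬¬T) ∨ ¬x1

Answer: NO — after 2 steps the term is ((x0 ∨ (¬T ∨ ¬x1)) ∨ ¬¬¬T) ∨ ¬x1, not yet normal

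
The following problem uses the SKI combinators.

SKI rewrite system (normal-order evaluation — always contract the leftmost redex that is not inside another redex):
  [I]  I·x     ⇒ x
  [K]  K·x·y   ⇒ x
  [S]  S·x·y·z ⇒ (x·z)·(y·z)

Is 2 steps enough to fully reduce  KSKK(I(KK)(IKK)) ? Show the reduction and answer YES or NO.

  start: KSKK(I(KK)(IKK))
  step 1: SK(I(KK)(IKK))
  step 2: SK(KK(IKK))

Answer: NO — after 2 steps the term is SK(KK(IKK)), not yet normal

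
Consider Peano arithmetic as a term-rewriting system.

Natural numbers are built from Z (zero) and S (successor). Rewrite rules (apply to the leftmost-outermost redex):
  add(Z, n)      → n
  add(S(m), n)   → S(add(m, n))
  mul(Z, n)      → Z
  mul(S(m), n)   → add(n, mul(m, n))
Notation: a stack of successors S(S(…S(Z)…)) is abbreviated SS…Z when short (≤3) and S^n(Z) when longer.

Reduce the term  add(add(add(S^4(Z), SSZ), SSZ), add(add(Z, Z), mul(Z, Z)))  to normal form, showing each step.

  start: add(add(add(S^4(Z), SSZ), SSZ), add(add(Z, Z), mul(Z, Z)))
  →1  add(add(S(add(SSSZ, SSZ)), SSZ), add(add(Z, Z), mul(Z, Z)))
  →2  add(S(add(add(SSSZ, SSZ), SSZ)), add(add(Z, Z), mul(Z, Z)))
  →3  S(add(add(add(SSSZ, SSZ), SSZ), add(add(Z, Z), mul(Z, Z))))
  →4  S(add(add(S(add(SSZ, SSZ)), SSZ), add(add(Z, Z), mul(Z, Z))))
  →5  S(add(S(add(add(SSZ, SSZ), SSZ)), add(add(Z, Z), mul(Z, Z))))
  →6  S(S(add(add(add(SSZ, SSZ), SSZ), add(add(Z, Z), mul(Z, Z)))))
  →7  S(S(add(add(S(add(SZ, SSZ)), SSZ), add(add(Z, Z), mul(Z, Z)))))
  →8  S(S(add(S(add(add(SZ, SSZ), SSZ)), add(add(Z, Z), mul(Z, Z)))))
  →9  S(S(S(add(add(add(SZ, SSZ), SSZ), add(add(Z, Z), mul(Z, Z))))))
  →10  S(S(S(add(add(S(add(Z, SSZ)), SSZ), add(add(Z, Z), mul(Z, Z))))))
  →11  S(S(S(add(S(add(add(Z, SSZ), SSZ)), add(add(Z, Z), mul(Z, Z))))))
  →12  S(S(S(S(add(add(add(Z, SSZ), SSZ), add(add(Z, Z), mul(Z, Z)))))))
  →13  S(S(S(S(add(add(SSZ, SSZ), add(add(Z, Z), mul(Z, Z)))))))
  →14  S(S(S(S(add(S(add(SZ, SSZ)), add(add(Z, Z), mul(Z, Z)))))))
  →15  S(S(S(S(S(add(add(SZ, SSZ), add(add(Z, Z), mul(Z, Z))))))))
  →16  S(S(S(S(S(add(S(add(Z, SSZ)), add(add(Z, Z), mul(Z, Z))))))))
  →17  S(S(S(S(S(S(add(add(Z, SSZ), add(add(Z, Z), mul(Z, Z)))))))))
  →18  S(S(S(S(S(S(add(SSZ, add(add(Z, Z), mul(Z, Z)))))))))
  →19  S(S(S(S(S(S(S(add(SZ, add(add(Z, Z), mul(Z, Z))))))))))
  →20  S(S(S(S(S(S(S(S(add(Z, add(add(Z, Z), mul(Z, Z)))))))))))
  →21  S(S(S(S(S(S(S(S(add(add(Z, Z), mul(Z, Z))))))))))
  →22  S(S(S(S(S(S(S(S(add(Z, mul(Z, Z))))))))))
  →23  S(S(S(S(S(S(S(S(mul(Z, Z)))))))))
  →24  S^8(Z)

Answer: normal form = S^8(Z)  (in 24 steps)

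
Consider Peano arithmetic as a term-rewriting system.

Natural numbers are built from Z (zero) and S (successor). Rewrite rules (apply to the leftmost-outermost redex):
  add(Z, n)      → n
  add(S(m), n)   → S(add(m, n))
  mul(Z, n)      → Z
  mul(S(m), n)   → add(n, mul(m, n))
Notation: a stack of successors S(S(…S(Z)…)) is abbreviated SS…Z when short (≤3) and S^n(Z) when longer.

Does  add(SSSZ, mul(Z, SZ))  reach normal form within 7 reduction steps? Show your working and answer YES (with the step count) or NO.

Answer: YES — reaches normal form SSSZ in 5 ≤ 7 steps

Reduction:
  start: add(SSSZ, mul(Z, SZ))
  →1  S(add(SSZ, mul(Z, SZ)))
  →2  S(S(add(SZ, mul(Z, SZ))))
  →3  S(S(S(add(Z, mul(Z, SZ)))))
  →4  S(S(S(mul(Z, SZ))))
  →5  SSSZ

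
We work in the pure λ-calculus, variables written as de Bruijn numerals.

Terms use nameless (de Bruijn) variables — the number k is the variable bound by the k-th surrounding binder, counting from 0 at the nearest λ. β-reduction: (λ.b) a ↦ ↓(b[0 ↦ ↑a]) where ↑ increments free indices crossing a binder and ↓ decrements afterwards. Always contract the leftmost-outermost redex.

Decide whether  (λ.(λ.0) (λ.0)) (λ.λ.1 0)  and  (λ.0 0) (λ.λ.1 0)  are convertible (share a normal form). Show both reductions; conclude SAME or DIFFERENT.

Answer: DIFFERENT — A ⇓ λ.0, B ⇓ λ.λ.1 0

Working:
Term A:
  start: (λ.(λ.0) (λ.0)) (λ.λ.1 0)
  step 1: (λ.0) (λ.0)
  step 2: λ.0

Term B:
  start: (λ.0 0) (λ.λ.1 0)
  step 1: (λ.λ.1 0) (λ.λ.1 0)
  step 2: λ.(λ.λ.1 0) 0
  step 3: λ.λ.1 0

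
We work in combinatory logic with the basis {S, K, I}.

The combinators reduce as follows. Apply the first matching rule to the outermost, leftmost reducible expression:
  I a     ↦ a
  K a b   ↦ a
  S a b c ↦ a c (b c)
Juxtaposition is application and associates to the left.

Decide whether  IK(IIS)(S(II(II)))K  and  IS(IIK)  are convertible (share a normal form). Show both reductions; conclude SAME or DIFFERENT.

Answer: SAME — A ⇓ SK, B ⇓ SK

Reduction:
Term A:
  start: IK(IIS)(S(II(II)))K
  step 1: K(IIS)(S(II(II)))K
  step 2: IISK
  step 3: ISK
  step 4: SK

Term B:
  start: IS(IIK)
  step 1: S(IIK)
  step 2: S(IK)
  step 3: SK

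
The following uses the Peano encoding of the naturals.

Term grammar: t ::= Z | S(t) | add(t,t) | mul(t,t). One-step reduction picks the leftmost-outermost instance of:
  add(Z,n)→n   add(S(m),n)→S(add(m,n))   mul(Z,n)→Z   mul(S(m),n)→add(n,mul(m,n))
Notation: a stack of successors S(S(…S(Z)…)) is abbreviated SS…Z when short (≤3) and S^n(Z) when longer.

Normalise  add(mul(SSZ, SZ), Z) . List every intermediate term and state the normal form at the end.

Answer: normal form = SSZ  (in 10 steps)

Reduction:
  start: add(mul(SSZ, SZ), Z)
  step 1: add(add(SZ, mul(SZ, SZ)), Z)
  step 2: add(S(add(Z, mul(SZ, SZ))), Z)
  step 3: S(add(add(Z, mul(SZ, SZ)), Z))
  step 4: S(add(mul(SZ, SZ), Z))
  step 5: S(add(add(SZ, mul(Z, SZ)), Z))
  step 6: S(add(S(add(Z, mul(Z, SZ))), Z))
  step 7: S(S(add(add(Z, mul(Z, SZ)), Z)))
  step 8: S(S(add(mul(Z, SZ), Z)))
  step 9: S(S(add(Z, Z)))
  step 10: SSZ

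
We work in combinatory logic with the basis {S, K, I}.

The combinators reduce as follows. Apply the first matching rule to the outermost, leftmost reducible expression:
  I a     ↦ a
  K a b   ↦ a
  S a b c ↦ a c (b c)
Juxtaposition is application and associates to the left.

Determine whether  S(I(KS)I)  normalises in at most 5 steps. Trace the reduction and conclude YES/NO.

Answer: YES — reaches normal form SS in 2 ≤ 5 steps

Reduction:
  start: S(I(KS)I)
  [1] S(KSI)
  [2] SS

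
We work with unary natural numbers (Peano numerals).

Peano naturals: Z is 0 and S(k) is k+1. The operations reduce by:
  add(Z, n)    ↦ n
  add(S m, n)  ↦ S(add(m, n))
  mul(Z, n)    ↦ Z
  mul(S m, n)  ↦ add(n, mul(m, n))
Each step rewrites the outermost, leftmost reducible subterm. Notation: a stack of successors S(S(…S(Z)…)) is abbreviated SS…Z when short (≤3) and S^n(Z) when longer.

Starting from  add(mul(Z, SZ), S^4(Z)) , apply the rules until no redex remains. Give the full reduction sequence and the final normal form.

Answer: normal form = S^4(Z)  (in 2 steps)

Working:
  start: add(mul(Z, SZ), S^4(Z))
  →1  add(Z, S^4(Z))
  →2  S^4(Z)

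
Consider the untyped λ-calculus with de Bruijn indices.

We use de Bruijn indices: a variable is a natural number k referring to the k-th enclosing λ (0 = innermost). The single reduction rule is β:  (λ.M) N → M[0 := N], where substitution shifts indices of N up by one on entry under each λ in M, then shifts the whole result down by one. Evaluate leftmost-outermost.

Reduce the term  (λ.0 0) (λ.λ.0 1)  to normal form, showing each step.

  start: (λ.0 0) (λ.λ.0 1)
  →1  (λ.λ.0 1) (λ.λ.0 1)
  →2  λ.0 (λ.λ.0 1)

Answer: normal form = λ.0 (λ.λ.0 1)  (in 2 steps)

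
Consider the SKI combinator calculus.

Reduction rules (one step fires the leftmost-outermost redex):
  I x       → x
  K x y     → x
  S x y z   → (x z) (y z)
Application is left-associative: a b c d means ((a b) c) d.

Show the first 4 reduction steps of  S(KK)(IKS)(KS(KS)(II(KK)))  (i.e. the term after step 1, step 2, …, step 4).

Answer: after 4 steps: KS

Working:
  start: S(KK)(IKS)(KS(KS)(II(KK)))
  [1] KK(KS(KS)(II(KK)))(IKS(KS(KS)(II(KK))))
  [2] K(IKS(KS(KS)(II(KK))))
  [3] K(KS(KS(KS)(II(KK))))
  [4] KS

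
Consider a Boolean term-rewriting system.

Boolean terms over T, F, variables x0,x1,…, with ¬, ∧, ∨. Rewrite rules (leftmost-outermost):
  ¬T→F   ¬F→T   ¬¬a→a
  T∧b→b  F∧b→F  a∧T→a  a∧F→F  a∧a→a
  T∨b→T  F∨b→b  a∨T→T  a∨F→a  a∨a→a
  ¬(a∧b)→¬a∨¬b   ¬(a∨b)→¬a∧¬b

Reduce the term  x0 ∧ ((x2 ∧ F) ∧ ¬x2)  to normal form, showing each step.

  start: x0 ∧ ((x2 ∧ F) ∧ ¬x2)
  →1  x0 ∧ (F ∧ ¬x2)
  →2  x0 ∧ F
  →3  F

Answer: normal form = F  (in 3 steps)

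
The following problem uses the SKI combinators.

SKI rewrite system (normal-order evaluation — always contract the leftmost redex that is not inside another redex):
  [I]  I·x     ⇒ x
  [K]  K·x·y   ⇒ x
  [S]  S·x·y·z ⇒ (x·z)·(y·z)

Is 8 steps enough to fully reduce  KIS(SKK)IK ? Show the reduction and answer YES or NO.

  start: KIS(SKK)IK
  →1  I(SKK)IK
  →2  SKKIK
  →3  KI(KI)K
  →4  IK
  →5  K

Answer: YES — reaches normal form K in 5 ≤ 8 steps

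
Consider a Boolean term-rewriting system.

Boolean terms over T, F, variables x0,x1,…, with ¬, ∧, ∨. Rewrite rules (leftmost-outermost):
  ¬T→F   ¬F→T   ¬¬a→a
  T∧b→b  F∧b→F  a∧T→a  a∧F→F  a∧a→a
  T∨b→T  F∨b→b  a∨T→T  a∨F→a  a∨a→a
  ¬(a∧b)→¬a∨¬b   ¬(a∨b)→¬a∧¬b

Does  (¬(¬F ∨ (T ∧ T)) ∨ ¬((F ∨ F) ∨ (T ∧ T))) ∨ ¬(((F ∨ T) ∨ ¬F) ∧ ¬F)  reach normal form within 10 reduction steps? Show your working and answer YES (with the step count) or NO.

  start: (¬(¬F ∨ (T ∧ T)) ∨ ¬((F ∨ F) ∨ (T ∧ T))) ∨ ¬(((F ∨ T) ∨ ¬F) ∧ ¬F)
  [1] ((¬¬F ∧ ¬(T ∧ T)) ∨ ¬((F ∨ F) ∨ (T ∧ T))) ∨ ¬(((F ∨ T) ∨ ¬F) ∧ ¬F)
  [2] ((F ∧ ¬(T ∧ T)) ∨ ¬((F ∨ F) ∨ (T ∧ T))) ∨ ¬(((F ∨ T) ∨ ¬F) ∧ ¬F)
  [3] (F ∨ ¬((F ∨ F) ∨ (T ∧ T))) ∨ ¬(((F ∨ T) ∨ ¬F) ∧ ¬F)
  [4] ¬((F ∨ F) ∨ (T ∧ T)) ∨ ¬(((F ∨ T) ∨ ¬F) ∧ ¬F)
  [5] (¬(F ∨ F) ∧ ¬(T ∧ T)) ∨ ¬(((F ∨ T) ∨ ¬F) ∧ ¬F)
  [6] ((¬F ∧ ¬F) ∧ ¬(T ∧ T)) ∨ ¬(((F ∨ T) ∨ ¬F) ∧ ¬F)
  [7] (¬F ∧ ¬(T ∧ T)) ∨ ¬(((F ∨ T) ∨ ¬F) ∧ ¬F)
  [8] (T ∧ ¬(T ∧ T)) ∨ ¬(((F ∨ T) ∨ ¬F) ∧ ¬F)
  [9] ¬(T ∧ T) ∨ ¬(((F ∨ T) ∨ ¬F) ∧ ¬F)
  [10] (¬T ∨ ¬T) ∨ ¬(((F ∨ T) ∨ ¬F) ∧ ¬F)

Answer: NO — after 10 steps the term is (¬T ∨ ¬T) ∨ ¬(((F ∨ T) ∨ ¬F) ∧ ¬F), not yet normal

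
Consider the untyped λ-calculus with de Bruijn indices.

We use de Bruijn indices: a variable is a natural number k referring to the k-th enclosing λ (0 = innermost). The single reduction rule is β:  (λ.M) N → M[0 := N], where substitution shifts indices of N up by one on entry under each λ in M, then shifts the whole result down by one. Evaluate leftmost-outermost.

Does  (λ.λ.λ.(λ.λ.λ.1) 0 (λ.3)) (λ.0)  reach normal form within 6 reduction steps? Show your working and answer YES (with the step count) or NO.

Answer: YES — reaches normal form λ.λ.λ.λ.λ.0 in 3 ≤ 6 steps

Derivation:
  start: (λ.λ.λ.(λ.λ.λ.1) 0 (λ.3)) (λ.0)
  →1  λ.λ.(λ.λ.λ.1) 0 (λ.λ.0)
  →2  λ.λ.(λ.λ.1) (λ.λ.0)
  →3  λ.λ.λ.λ.λ.0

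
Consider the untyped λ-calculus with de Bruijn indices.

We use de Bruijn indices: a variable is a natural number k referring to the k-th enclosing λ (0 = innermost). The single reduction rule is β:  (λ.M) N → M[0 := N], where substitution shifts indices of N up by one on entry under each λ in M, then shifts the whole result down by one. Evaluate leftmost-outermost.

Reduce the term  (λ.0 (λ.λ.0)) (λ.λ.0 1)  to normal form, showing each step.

  start: (λ.0 (λ.λ.0)) (λ.λ.0 1)
  [1] (λ.λ.0 1) (λ.λ.0)
  [2] λ.0 (λ.λ.0)

Answer: normal form = λ.0 (λ.λ.0)  (in 2 steps)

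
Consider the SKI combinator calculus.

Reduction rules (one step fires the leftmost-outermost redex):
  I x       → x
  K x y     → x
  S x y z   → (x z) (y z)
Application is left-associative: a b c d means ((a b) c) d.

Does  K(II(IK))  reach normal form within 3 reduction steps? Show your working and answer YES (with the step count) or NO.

  start: K(II(IK))
  step 1: K(I(IK))
  step 2: K(IK)
  step 3: KK

Answer: YES — reaches normal form KK in 3 ≤ 3 steps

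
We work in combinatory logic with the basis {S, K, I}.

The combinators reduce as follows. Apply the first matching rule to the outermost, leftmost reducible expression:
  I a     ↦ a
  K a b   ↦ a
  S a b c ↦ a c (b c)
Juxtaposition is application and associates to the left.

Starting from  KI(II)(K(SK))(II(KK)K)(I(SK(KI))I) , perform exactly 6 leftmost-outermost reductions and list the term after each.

  start: KI(II)(K(SK))(II(KK)K)(I(SK(KI))I)
  [1] I(K(SK))(II(KK)K)(I(SK(KI))I)
  [2] K(SK)(II(KK)K)(I(SK(KI))I)
  [3] SK(I(SK(KI))I)
  [4] SK(SK(KI)I)
  [5] SK(KI(KII))
  [6] SKI

Answer: after 6 steps: SKI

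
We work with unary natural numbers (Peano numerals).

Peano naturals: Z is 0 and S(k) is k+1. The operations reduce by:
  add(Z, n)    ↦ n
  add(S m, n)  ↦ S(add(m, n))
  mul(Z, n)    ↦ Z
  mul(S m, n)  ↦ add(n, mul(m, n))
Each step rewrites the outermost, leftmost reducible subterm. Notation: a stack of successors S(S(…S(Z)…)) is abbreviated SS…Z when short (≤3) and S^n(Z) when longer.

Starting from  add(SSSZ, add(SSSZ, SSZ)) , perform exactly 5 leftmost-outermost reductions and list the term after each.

  start: add(SSSZ, add(SSSZ, SSZ))
  [1] S(add(SSZ, add(SSSZ, SSZ)))
  [2] S(S(add(SZ, add(SSSZ, SSZ))))
  [3] S(S(S(add(Z, add(SSSZ, SSZ)))))
  [4] S(S(S(add(SSSZ, SSZ))))
  [5] S(S(S(S(add(SSZ, SSZ)))))

Answer: after 5 steps: S(S(S(S(add(SSZ, SSZ)))))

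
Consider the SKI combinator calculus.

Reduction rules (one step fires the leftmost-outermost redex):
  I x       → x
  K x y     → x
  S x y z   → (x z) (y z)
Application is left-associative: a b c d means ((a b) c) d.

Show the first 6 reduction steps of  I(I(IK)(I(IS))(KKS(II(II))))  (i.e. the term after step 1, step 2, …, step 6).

Answer: after 6 steps: S

Working:
  start: I(I(IK)(I(IS))(KKS(II(II))))
  →1  I(IK)(I(IS))(KKS(II(II)))
  →2  IK(I(IS))(KKS(II(II)))
  →3  K(I(IS))(KKS(II(II)))
  →4  I(IS)
  →5  IS
  →6  S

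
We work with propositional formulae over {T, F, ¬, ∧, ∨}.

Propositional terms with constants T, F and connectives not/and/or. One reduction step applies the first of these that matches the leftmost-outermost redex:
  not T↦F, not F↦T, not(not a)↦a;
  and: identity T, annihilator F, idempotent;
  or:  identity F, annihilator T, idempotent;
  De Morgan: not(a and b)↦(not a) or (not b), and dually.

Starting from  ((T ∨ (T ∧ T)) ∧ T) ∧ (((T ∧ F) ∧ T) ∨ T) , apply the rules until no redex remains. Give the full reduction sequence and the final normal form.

  start: ((T ∨ (T ∧ T)) ∧ T) ∧ (((T ∧ F) ∧ T) ∨ T)
  →1  (T ∨ (T ∧ T)) ∧ (((T ∧ F) ∧ T) ∨ T)
  →2  T ∧ (((T ∧ F) ∧ T) ∨ T)
  →3  ((T ∧ F) ∧ T) ∨ T
  →4  T

Answer: normal form = T  (in 4 steps)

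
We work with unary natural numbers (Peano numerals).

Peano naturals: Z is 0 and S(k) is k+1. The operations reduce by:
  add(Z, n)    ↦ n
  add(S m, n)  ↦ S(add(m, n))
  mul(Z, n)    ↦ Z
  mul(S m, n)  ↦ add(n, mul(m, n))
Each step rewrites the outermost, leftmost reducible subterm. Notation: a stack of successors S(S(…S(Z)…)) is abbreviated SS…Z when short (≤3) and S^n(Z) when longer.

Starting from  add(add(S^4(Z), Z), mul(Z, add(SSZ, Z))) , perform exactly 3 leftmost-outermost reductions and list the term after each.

Answer: after 3 steps: S(add(S(add(SSZ, Z)), mul(Z, add(SSZ, Z))))

Derivation:
  start: add(add(S^4(Z), Z), mul(Z, add(SSZ, Z)))
  [1] add(S(add(SSSZ, Z)), mul(Z, add(SSZ, Z)))
  [2] S(add(add(SSSZ, Z), mul(Z, add(SSZ, Z))))
  [3] S(add(S(add(SSZ, Z)), mul(Z, add(SSZ, Z))))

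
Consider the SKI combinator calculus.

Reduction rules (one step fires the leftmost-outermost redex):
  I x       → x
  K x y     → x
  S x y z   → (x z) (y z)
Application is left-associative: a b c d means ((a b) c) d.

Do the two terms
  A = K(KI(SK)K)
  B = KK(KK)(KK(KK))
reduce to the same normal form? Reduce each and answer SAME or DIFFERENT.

Term A:
  start: K(KI(SK)K)
  step 1: K(IK)
  step 2: KK

Term B:
  start: KK(KK)(KK(KK))
  step 1: K(KK(KK))
  step 2: KK

Answer: SAME — A ⇓ KK, B ⇓ KK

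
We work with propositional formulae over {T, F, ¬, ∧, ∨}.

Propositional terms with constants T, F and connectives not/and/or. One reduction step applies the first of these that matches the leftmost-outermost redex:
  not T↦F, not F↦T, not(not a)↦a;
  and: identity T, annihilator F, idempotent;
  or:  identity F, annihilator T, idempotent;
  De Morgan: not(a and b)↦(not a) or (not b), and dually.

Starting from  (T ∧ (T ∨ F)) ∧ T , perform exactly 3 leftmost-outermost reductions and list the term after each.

  start: (T ∧ (T ∨ F)) ∧ T
  →1  T ∧ (T ∨ F)
  →2  T ∨ F
  →3  T

Answer: after 3 steps: T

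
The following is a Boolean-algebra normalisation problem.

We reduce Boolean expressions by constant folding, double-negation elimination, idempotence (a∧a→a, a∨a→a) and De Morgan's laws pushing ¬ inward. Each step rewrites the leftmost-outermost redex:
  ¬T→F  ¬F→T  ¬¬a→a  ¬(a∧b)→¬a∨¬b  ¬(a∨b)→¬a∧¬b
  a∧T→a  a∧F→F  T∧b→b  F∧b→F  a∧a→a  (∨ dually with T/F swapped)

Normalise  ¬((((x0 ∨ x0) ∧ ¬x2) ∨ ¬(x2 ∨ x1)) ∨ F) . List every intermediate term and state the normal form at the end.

Answer: normal form = (¬x0 ∨ x2) ∧ (x2 ∨ x1)  (in 9 steps)

Working:
  start: ¬((((x0 ∨ x0) ∧ ¬x2) ∨ ¬(x2 ∨ x1)) ∨ F)
  →1  ¬(((x0 ∨ x0) ∧ ¬x2) ∨ ¬(x2 ∨ x1)) ∧ ¬F
  →2  (¬((x0 ∨ x0) ∧ ¬x2) ∧ ¬¬(x2 ∨ x1)) ∧ ¬F
  →3  ((¬(x0 ∨ x0) ∨ ¬¬x2) ∧ ¬¬(x2 ∨ x1)) ∧ ¬F
  →4  (((¬x0 ∧ ¬x0) ∨ ¬¬x2) ∧ ¬¬(x2 ∨ x1)) ∧ ¬F
  →5  ((¬x0 ∨ ¬¬x2) ∧ ¬¬(x2 ∨ x1)) ∧ ¬F
  →6  ((¬x0 ∨ x2) ∧ ¬¬(x2 ∨ x1)) ∧ ¬F
  →7  ((¬x0 ∨ x2) ∧ (x2 ∨ x1)) ∧ ¬F
  →8  ((¬x0 ∨ x2) ∧ (x2 ∨ x1)) ∧ T
  →9  (¬x0 ∨ x2) ∧ (x2 ∨ x1)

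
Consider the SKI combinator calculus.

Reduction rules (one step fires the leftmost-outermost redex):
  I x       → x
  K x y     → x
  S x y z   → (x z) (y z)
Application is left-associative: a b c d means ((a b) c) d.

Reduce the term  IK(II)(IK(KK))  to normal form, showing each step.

Answer: normal form = I  (in 3 steps)

Working:
  start: IK(II)(IK(KK))
  [1] K(II)(IK(KK))
  [2] II
  [3] I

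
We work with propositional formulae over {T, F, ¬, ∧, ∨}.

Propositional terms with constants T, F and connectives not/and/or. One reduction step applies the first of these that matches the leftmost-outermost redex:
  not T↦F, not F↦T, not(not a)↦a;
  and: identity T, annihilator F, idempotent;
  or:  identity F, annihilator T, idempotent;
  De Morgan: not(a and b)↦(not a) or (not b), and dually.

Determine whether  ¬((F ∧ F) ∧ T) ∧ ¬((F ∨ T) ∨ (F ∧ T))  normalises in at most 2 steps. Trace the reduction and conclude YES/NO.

  start: ¬((F ∧ F) ∧ T) ∧ ¬((F ∨ T) ∨ (F ∧ T))
  →1  (¬(F ∧ F) ∨ ¬T) ∧ ¬((F ∨ T) ∨ (F ∧ T))
  →2  ((¬F ∨ ¬F) ∨ ¬T) ∧ ¬((F ∨ T) ∨ (F ∧ T))

Answer: NO — after 2 steps the term is ((¬F ∨ ¬F) ∨ ¬T) ∧ ¬((F ∨ T) ∨ (F ∧ T)), not yet normal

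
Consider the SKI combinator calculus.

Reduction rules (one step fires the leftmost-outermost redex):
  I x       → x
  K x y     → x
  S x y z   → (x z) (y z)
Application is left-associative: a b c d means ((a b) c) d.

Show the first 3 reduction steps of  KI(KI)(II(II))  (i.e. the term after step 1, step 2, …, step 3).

  start: KI(KI)(II(II))
  step 1: I(II(II))
  step 2: II(II)
  step 3: I(II)

Answer: after 3 steps: I(II)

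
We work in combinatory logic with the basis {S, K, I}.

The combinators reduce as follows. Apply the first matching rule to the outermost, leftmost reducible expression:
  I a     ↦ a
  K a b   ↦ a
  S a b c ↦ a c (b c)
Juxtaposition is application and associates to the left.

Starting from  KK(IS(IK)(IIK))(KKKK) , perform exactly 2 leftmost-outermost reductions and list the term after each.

Answer: after 2 steps: K(KK)

Working:
  start: KK(IS(IK)(IIK))(KKKK)
  step 1: K(KKKK)
  step 2: K(KK)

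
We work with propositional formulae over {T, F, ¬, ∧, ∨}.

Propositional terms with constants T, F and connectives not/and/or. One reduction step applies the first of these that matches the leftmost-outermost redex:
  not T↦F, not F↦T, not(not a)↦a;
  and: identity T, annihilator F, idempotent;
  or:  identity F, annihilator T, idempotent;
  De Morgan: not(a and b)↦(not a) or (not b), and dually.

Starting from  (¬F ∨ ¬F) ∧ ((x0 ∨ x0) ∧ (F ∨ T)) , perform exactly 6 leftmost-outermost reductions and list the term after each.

Answer: after 6 steps: x0

Derivation:
  start: (¬F ∨ ¬F) ∧ ((x0 ∨ x0) ∧ (F ∨ T))
  step 1: ¬F ∧ ((x0 ∨ x0) ∧ (F ∨ T))
  step 2: T ∧ ((x0 ∨ x0) ∧ (F ∨ T))
  step 3: (x0 ∨ x0) ∧ (F ∨ T)
  step 4: x0 ∧ (F ∨ T)
  step 5: x0 ∧ T
  step 6: x0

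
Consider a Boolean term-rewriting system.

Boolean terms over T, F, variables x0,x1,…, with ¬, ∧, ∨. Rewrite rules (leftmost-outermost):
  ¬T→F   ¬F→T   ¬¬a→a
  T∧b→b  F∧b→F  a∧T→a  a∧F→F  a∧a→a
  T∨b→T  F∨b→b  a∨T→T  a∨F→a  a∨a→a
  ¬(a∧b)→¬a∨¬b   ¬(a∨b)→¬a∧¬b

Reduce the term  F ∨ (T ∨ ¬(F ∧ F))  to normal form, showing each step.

  start: F ∨ (T ∨ ¬(F ∧ F))
  [1] T ∨ ¬(F ∧ F)
  [2] T

Answer: normal form = T  (in 2 steps)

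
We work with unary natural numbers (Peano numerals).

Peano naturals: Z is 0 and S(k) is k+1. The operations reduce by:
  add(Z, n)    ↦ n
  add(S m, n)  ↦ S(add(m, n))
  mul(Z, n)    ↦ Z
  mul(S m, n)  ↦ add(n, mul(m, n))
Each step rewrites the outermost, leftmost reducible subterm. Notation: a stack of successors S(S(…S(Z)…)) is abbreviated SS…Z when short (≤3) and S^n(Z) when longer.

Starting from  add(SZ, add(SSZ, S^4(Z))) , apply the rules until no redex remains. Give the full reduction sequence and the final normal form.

Answer: normal form = S^7(Z)  (in 5 steps)

Reduction:
  start: add(SZ, add(SSZ, S^4(Z)))
  step 1: S(add(Z, add(SSZ, S^4(Z))))
  step 2: S(add(SSZ, S^4(Z)))
  step 3: S(S(add(SZ, S^4(Z))))
  step 4: S(S(S(add(Z, S^4(Z)))))
  step 5: S^7(Z)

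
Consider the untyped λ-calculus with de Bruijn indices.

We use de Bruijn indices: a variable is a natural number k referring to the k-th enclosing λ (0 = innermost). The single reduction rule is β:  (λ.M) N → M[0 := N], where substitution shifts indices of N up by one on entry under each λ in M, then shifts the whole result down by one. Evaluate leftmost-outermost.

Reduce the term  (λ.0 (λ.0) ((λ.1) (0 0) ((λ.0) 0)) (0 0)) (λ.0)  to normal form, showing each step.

Answer: normal form = λ.0  (in 8 steps)

Derivation:
  start: (λ.0 (λ.0) ((λ.1) (0 0) ((λ.0) 0)) (0 0)) (λ.0)
  →1  (λ.0) (λ.0) ((λ.λ.0) ((λ.0) (λ.0)) ((λ.0) (λ.0))) ((λ.0) (λ.0))
  →2  (λ.0) ((λ.λ.0) ((λ.0) (λ.0)) ((λ.0) (λ.0))) ((λ.0) (λ.0))
  →3  (λ.λ.0) ((λ.0) (λ.0)) ((λ.0) (λ.0)) ((λ.0) (λ.0))
  →4  (λ.0) ((λ.0) (λ.0)) ((λ.0) (λ.0))
  →5  (λ.0) (λ.0) ((λ.0) (λ.0))
  →6  (λ.0) ((λ.0) (λ.0))
  →7  (λ.0) (λ.0)
  →8  λ.0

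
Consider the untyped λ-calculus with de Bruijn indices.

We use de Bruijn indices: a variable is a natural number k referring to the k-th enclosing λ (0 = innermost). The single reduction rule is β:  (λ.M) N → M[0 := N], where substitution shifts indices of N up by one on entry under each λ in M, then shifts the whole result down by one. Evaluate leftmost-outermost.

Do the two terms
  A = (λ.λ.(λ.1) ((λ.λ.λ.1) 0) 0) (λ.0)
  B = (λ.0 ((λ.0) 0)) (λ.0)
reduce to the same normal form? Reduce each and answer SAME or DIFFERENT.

Term A:
  start: (λ.λ.(λ.1) ((λ.λ.λ.1) 0) 0) (λ.0)
  →1  λ.(λ.1) ((λ.λ.λ.1) 0) 0
  →2  λ.0 0

Term B:
  start: (λ.0 ((λ.0) 0)) (λ.0)
  →1  (λ.0) ((λ.0) (λ.0))
  →2  (λ.0) (λ.0)
  →3  λ.0

Answer: DIFFERENT — A ⇓ λ.0 0, B ⇓ λ.0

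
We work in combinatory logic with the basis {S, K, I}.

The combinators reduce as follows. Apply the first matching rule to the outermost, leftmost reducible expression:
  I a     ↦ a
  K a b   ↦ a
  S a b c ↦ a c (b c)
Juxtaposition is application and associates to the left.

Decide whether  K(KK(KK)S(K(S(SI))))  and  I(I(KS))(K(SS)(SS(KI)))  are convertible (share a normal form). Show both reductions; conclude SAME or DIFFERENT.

Term A:
  start: K(KK(KK)S(K(S(SI))))
  [1] K(KS(K(S(SI))))
  [2] KS

Term B:
  start: I(I(KS))(K(SS)(SS(KI)))
  [1] I(KS)(K(SS)(SS(KI)))
  [2] KS(K(SS)(SS(KI)))
  [3] S

Answer: DIFFERENT — A ⇓ KS, B ⇓ S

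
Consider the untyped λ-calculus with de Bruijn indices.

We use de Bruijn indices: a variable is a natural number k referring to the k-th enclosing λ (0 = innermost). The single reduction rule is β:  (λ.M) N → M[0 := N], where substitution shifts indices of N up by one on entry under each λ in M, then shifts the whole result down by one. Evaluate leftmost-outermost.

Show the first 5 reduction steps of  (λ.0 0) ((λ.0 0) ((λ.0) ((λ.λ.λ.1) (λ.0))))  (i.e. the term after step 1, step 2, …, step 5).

  start: (λ.0 0) ((λ.0 0) ((λ.0) ((λ.λ.λ.1) (λ.0))))
  →1  (λ.0 0) ((λ.0) ((λ.λ.λ.1) (λ.0))) ((λ.0 0) ((λ.0) ((λ.λ.λ.1) (λ.0))))
  →2  (λ.0) ((λ.λ.λ.1) (λ.0)) ((λ.0) ((λ.λ.λ.1) (λ.0))) ((λ.0 0) ((λ.0) ((λ.λ.λ.1) (λ.0))))
  →3  (λ.λ.λ.1) (λ.0) ((λ.0) ((λ.λ.λ.1) (λ.0))) ((λ.0 0) ((λ.0) ((λ.λ.λ.1) (λ.0))))
  →4  (λ.λ.1) ((λ.0) ((λ.λ.λ.1) (λ.0))) ((λ.0 0) ((λ.0) ((λ.λ.λ.1) (λ.0))))
  →5  (λ.(λ.0) ((λ.λ.λ.1) (λ.0))) ((λ.0 0) ((λ.0) ((λ.λ.λ.1) (λ.0))))

Answer: after 5 steps: (λ.(λ.0) ((λ.λ.λ.1) (λ.0))) ((λ.0 0) ((λ.0) ((λ.λ.λ.1) (λ.0))))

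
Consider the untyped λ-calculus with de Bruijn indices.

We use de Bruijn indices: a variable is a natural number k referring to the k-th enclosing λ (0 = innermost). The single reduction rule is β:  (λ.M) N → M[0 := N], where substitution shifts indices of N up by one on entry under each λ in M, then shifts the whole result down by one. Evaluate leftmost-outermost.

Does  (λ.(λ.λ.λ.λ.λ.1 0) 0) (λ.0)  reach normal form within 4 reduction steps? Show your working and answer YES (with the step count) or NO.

Answer: YES — reaches normal form λ.λ.λ.λ.1 0 in 2 ≤ 4 steps

Reduction:
  start: (λ.(λ.λ.λ.λ.λ.1 0) 0) (λ.0)
  →1  (λ.λ.λ.λ.λ.1 0) (λ.0)
  →2  λ.λ.λ.λ.1 0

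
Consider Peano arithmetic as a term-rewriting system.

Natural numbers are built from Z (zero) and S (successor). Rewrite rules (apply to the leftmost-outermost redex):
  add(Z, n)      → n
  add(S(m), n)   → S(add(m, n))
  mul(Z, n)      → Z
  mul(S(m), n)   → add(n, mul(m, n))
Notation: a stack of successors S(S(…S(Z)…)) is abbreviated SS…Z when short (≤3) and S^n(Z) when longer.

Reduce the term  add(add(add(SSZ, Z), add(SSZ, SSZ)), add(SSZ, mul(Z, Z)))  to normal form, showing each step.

  start: add(add(add(SSZ, Z), add(SSZ, SSZ)), add(SSZ, mul(Z, Z)))
  →1  add(add(S(add(SZ, Z)), add(SSZ, SSZ)), add(SSZ, mul(Z, Z)))
  →2  add(S(add(add(SZ, Z), add(SSZ, SSZ))), add(SSZ, mul(Z, Z)))
  →3  S(add(add(add(SZ, Z), add(SSZ, SSZ)), add(SSZ, mul(Z, Z))))
  →4  S(add(add(S(add(Z, Z)), add(SSZ, SSZ)), add(SSZ, mul(Z, Z))))
  →5  S(add(S(add(add(Z, Z), add(SSZ, SSZ))), add(SSZ, mul(Z, Z))))
  →6  S(S(add(add(add(Z, Z), add(SSZ, SSZ)), add(SSZ, mul(Z, Z)))))
  →7  S(S(add(add(Z, add(SSZ, SSZ)), add(SSZ, mul(Z, Z)))))
  →8  S(S(add(add(SSZ, SSZ), add(SSZ, mul(Z, Z)))))
  →9  S(S(add(S(add(SZ, SSZ)), add(SSZ, mul(Z, Z)))))
  →10  S(S(S(add(add(SZ, SSZ), add(SSZ, mul(Z, Z))))))
  →11  S(S(S(add(S(add(Z, SSZ)), add(SSZ, mul(Z, Z))))))
  →12  S(S(S(S(add(add(Z, SSZ), add(SSZ, mul(Z, Z)))))))
  →13  S(S(S(S(add(SSZ, add(SSZ, mul(Z, Z)))))))
  →14  S(S(S(S(S(add(SZ, add(SSZ, mul(Z, Z))))))))
  →15  S(S(S(S(S(S(add(Z, add(SSZ, mul(Z, Z)))))))))
  →16  S(S(S(S(S(S(add(SSZ, mul(Z, Z))))))))
  →17  S(S(S(S(S(S(S(add(SZ, mul(Z, Z)))))))))
  →18  S(S(S(S(S(S(S(S(add(Z, mul(Z, Z))))))))))
  →19  S(S(S(S(S(S(S(S(mul(Z, Z)))))))))
  →20  S^8(Z)

Answer: normal form = S^8(Z)  (in 20 steps)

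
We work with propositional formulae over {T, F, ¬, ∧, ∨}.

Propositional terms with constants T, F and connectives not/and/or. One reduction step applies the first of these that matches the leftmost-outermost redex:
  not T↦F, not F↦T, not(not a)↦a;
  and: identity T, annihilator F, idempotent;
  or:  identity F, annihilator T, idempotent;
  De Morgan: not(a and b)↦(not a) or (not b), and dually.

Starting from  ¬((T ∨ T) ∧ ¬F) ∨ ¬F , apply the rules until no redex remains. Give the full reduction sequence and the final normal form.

Answer: normal form = T  (in 8 steps)

Working:
  start: ¬((T ∨ T) ∧ ¬F) ∨ ¬F
  step 1: (¬(T ∨ T) ∨ ¬¬F) ∨ ¬F
  step 2: ((¬T ∧ ¬T) ∨ ¬¬F) ∨ ¬F
  step 3: (¬T ∨ ¬¬F) ∨ ¬F
  step 4: (F ∨ ¬¬F) ∨ ¬F
  step 5: ¬¬F ∨ ¬F
  step 6: F ∨ ¬F
  step 7: ¬F
  step 8: T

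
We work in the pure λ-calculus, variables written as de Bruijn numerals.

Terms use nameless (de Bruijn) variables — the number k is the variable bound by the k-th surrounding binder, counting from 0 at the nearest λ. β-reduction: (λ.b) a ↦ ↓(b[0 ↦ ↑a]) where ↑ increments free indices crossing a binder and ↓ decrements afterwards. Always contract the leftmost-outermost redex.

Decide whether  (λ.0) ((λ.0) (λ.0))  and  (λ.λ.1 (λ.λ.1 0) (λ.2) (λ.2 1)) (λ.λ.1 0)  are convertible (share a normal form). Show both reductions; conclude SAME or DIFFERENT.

Term A:
  start: (λ.0) ((λ.0) (λ.0))
  [1] (λ.0) (λ.0)
  [2] λ.0

Term B:
  start: (λ.λ.1 (λ.λ.1 0) (λ.2) (λ.2 1)) (λ.λ.1 0)
  [1] λ.(λ.λ.1 0) (λ.λ.1 0) (λ.λ.λ.1 0) (λ.(λ.λ.1 0) 1)
  [2] λ.(λ.(λ.λ.1 0) 0) (λ.λ.λ.1 0) (λ.(λ.λ.1 0) 1)
  [3] λ.(λ.λ.1 0) (λ.λ.λ.1 0) (λ.(λ.λ.1 0) 1)
  [4] λ.(λ.(λ.λ.λ.1 0) 0) (λ.(λ.λ.1 0) 1)
  [5] λ.(λ.λ.λ.1 0) (λ.(λ.λ.1 0) 1)
  [6] λ.λ.λ.1 0

Answer: DIFFERENT — A ⇓ λ.0, B ⇓ λ.λ.λ.1 0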